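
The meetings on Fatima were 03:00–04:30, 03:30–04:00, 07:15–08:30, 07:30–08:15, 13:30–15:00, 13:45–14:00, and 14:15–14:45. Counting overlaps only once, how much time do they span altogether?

4 h 15 min

Merged: 03:00–04:30, 07:15–08:30, 13:30–15:00.
Lengths: 1 h 30 min + 1 h 15 min + 1 h 30 min = 4 h 15 min.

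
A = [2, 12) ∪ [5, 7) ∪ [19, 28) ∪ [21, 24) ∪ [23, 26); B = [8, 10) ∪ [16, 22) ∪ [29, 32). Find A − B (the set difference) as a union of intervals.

Merge the first list: [2, 12), [19, 28).
[2, 12) minus B → [2, 8), [10, 12).
[19, 28) minus B → [22, 28).

[2, 8) ∪ [10, 12) ∪ [22, 28)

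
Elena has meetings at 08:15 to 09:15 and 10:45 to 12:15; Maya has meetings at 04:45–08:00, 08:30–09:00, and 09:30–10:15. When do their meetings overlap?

08:30–09:00

08:15–09:15 meets the second set on 08:30–09:00.
10:45–12:15: no overlap with the second set.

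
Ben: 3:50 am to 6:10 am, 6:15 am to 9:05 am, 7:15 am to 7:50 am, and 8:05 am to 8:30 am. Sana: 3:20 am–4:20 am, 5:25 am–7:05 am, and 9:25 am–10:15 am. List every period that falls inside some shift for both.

First set merges to 3:50 am–6:10 am, 6:15 am–9:05 am.
3:50 am–6:10 am meets the second set on 3:50 am–4:20 am, 5:25 am–6:10 am.
6:15 am–9:05 am meets the second set on 6:15 am–7:05 am.

3:50 am–4:20 am, 5:25 am–6:10 am, 6:15 am–7:05 am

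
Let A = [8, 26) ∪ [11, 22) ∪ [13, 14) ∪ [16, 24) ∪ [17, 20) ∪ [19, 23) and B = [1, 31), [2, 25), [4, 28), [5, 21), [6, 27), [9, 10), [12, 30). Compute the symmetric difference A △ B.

[1, 8) ∪ [26, 31)

A, merged: [8, 26).
B, merged: [1, 31).
A but not B: none.
B but not A: [1, 8), [26, 31).
Combining gives A △ B.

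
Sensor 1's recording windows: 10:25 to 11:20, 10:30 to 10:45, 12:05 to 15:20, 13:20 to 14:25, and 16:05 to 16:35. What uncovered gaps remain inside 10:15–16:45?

10:15–10:25, 11:20–12:05, 15:20–16:05, 16:35–16:45

After merging, the occupied span is 10:25–11:20, 12:05–15:20, 16:05–16:35.
Complement within 10:15–16:45: 10:15–10:25, 11:20–12:05, 15:20–16:05, 16:35–16:45.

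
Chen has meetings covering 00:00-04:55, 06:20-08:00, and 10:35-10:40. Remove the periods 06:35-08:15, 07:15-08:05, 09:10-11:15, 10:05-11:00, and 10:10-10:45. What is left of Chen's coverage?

Merge the second list: 06:35–08:15, 09:10–11:15.
00:00–04:55: nothing removed.
06:20–08:00 \ B = 06:20–06:35.
10:35–10:40: entirely removed.

00:00–04:55, 06:20–06:35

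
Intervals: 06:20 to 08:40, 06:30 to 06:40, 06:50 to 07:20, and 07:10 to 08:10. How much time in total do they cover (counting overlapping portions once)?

Merged: 06:20–08:40.
Length: 2 h 20 min.

2 h 20 min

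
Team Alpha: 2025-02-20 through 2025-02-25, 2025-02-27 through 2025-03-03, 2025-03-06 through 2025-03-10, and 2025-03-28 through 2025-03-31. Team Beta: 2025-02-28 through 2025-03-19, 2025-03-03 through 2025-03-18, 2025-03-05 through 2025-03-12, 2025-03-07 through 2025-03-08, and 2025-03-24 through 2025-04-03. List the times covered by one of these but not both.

B, merged: 2025-02-28 through 2025-03-19, 2025-03-24 through 2025-04-03.
A \ B = 2025-02-20 through 2025-02-25, 2025-02-27 through 2025-02-27.
B \ A = 2025-03-04 through 2025-03-05, 2025-03-11 through 2025-03-19, 2025-03-24 through 2025-03-27, 2025-04-01 through 2025-04-03.
Union of the two gives the symmetric difference.

2025-02-20 through 2025-02-25, 2025-02-27 through 2025-02-27, 2025-03-04 through 2025-03-05, 2025-03-11 through 2025-03-19, 2025-03-24 through 2025-03-27, 2025-04-01 through 2025-04-03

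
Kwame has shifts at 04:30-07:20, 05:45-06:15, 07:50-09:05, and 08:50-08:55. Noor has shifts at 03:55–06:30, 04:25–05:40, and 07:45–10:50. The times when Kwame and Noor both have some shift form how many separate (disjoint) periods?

First set merges to 04:30–07:20, 07:50–09:05.
Second set merges to 03:55–06:30, 07:45–10:50.
A ∩ B = 04:30–06:30, 07:50–09:05.
That is 2 disjoint pieces.

2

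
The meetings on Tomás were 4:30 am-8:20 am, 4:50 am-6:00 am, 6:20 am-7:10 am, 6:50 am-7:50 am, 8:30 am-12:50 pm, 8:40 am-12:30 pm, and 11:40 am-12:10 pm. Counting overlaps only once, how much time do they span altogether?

8 h 10 min

Merged: 4:30 am-8:20 am, 8:30 am-12:50 pm.
Lengths: 3 h 50 min + 4 h 20 min = 8 h 10 min.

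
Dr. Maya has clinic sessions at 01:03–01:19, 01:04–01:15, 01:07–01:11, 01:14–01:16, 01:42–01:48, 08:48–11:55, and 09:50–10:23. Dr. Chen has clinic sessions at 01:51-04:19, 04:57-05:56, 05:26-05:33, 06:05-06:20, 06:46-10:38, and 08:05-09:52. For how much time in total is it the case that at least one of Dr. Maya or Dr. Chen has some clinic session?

9 h 13 min

First set merges to 01:03–01:19, 01:42–01:48, 08:48–11:55.
Second set merges to 01:51–04:19, 04:57–05:56, 06:05–06:20, 06:46–10:38.
A ∪ B = 01:03–01:19, 01:42–01:48, 01:51–04:19, 04:57–05:56, 06:05–06:20, 06:46–11:55.
Total: 16 min + 6 min + 2 h 28 min + 59 min + 15 min + 5 h 9 min = 9 h 13 min.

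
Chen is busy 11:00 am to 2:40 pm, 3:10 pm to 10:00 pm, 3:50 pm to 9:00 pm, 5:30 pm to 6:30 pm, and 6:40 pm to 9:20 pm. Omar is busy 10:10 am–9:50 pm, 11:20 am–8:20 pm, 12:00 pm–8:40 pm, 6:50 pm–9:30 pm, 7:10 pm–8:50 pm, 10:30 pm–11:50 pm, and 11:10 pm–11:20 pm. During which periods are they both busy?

11:00 am–2:40 pm, 3:10 pm–9:50 pm

First set merges to 11:00 am–2:40 pm, 3:10 pm–10:00 pm.
Second set merges to 10:10 am–9:50 pm, 10:30 pm–11:50 pm.
11:00 am–2:40 pm overlaps B on 11:00 am–2:40 pm.
3:10 pm–10:00 pm overlaps B on 3:10 pm–9:50 pm.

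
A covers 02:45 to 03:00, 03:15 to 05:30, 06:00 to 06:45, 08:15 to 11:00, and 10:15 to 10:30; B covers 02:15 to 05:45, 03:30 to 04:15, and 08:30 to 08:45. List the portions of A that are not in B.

A, merged: 02:45–03:00, 03:15–05:30, 06:00–06:45, 08:15–11:00.
B, merged: 02:15–05:45, 08:30–08:45.
02:45–03:00: fully covered by B → removed.
03:15–05:30: fully covered by B → removed.
06:00–06:45: no B overlap → unchanged.
08:15–11:00 minus B → 08:15–08:30, 08:45–11:00.

06:00–06:45, 08:15–08:30, 08:45–11:00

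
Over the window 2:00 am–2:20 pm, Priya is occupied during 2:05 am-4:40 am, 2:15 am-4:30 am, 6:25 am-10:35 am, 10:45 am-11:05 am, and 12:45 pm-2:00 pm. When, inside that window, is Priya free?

2:00 am–2:05 am, 4:40 am–6:25 am, 10:35 am–10:45 am, 11:05 am–12:45 pm, 2:00 pm–2:20 pm

Covered (merged): 2:05 am–4:40 am, 6:25 am–10:35 am, 10:45 am–11:05 am, 12:45 pm–2:00 pm.
Gaps within 2:00 am–2:20 pm: 2:00 am–2:05 am, 4:40 am–6:25 am, 10:35 am–10:45 am, 11:05 am–12:45 pm, 2:00 pm–2:20 pm.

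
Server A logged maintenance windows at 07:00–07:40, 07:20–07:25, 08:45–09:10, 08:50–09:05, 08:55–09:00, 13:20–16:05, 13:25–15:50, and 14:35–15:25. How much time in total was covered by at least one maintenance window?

Merged: 07:00–07:40, 08:45–09:10, 13:20–16:05.
Lengths: 40 min + 25 min + 2 h 45 min = 3 h 50 min.

3 h 50 min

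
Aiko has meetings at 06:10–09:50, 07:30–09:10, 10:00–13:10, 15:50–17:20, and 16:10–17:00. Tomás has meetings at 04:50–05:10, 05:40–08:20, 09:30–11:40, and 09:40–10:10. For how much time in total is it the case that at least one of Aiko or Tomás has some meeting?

9 h 20 min

A, merged: 06:10-09:50, 10:00-13:10, 15:50-17:20.
B, merged: 04:50-05:10, 05:40-08:20, 09:30-11:40.
A ∪ B = 04:50-05:10, 05:40-13:10, 15:50-17:20.
Total: 20 min + 7 h 30 min + 1 h 30 min = 9 h 20 min.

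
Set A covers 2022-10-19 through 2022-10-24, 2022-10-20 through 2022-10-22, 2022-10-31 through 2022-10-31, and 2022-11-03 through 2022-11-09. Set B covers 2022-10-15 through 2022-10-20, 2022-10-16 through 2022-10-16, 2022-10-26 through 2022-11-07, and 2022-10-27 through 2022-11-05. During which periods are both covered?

First set merges to 2022-10-19 through 2022-10-24, 2022-10-31 through 2022-10-31, 2022-11-03 through 2022-11-09.
Second set merges to 2022-10-15 through 2022-10-20, 2022-10-26 through 2022-11-07.
2022-10-19 through 2022-10-24 ∩ B → 2022-10-19 through 2022-10-20.
2022-10-31 through 2022-10-31 ∩ B → 2022-10-31 through 2022-10-31.
2022-11-03 through 2022-11-09 ∩ B → 2022-11-03 through 2022-11-07.

2022-10-19 through 2022-10-20, 2022-10-31 through 2022-10-31, 2022-11-03 through 2022-11-07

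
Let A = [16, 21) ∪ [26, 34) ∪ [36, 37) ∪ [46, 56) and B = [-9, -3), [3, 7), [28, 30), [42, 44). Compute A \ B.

[16, 21): no B overlap → unchanged.
[26, 34) minus B → [26, 28), [30, 34).
[36, 37): no B overlap → unchanged.
[46, 56): no B overlap → unchanged.

[16, 21) ∪ [26, 28) ∪ [30, 34) ∪ [36, 37) ∪ [46, 56)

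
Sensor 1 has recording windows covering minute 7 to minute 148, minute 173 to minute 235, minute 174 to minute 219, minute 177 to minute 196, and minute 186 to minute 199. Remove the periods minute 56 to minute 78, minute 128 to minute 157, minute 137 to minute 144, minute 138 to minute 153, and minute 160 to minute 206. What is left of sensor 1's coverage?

minute 7 to minute 56, minute 78 to minute 128, minute 206 to minute 235

A, merged: minute 7 to minute 148, minute 173 to minute 235.
B, merged: minute 56 to minute 78, minute 128 to minute 157, minute 160 to minute 206.
minute 7 to minute 148 minus B → minute 7 to minute 56, minute 78 to minute 128.
minute 173 to minute 235 minus B → minute 206 to minute 235.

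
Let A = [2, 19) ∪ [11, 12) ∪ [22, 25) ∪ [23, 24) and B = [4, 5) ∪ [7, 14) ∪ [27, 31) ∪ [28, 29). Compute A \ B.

[2, 4) ∪ [5, 7) ∪ [14, 19) ∪ [22, 25)

Merge the first list: [2, 19), [22, 25).
Merge the second list: [4, 5), [7, 14), [27, 31).
[2, 19) minus B → [2, 4), [5, 7), [14, 19).
[22, 25): no B overlap → unchanged.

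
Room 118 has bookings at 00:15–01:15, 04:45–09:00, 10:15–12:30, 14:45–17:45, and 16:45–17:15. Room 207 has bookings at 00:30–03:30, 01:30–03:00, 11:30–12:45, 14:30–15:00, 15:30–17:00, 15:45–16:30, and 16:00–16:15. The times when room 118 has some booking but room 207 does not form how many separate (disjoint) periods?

A, merged: 00:15-01:15, 04:45-09:00, 10:15-12:30, 14:45-17:45.
B, merged: 00:30-03:30, 11:30-12:45, 14:30-15:00, 15:30-17:00.
A \ B = 00:15-00:30, 04:45-09:00, 10:15-11:30, 15:00-15:30, 17:00-17:45.
That is 5 disjoint pieces.

5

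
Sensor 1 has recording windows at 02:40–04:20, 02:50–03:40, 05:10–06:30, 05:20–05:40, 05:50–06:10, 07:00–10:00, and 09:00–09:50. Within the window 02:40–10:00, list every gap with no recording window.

After merging, the occupied span is 02:40–04:20, 05:10–06:30, 07:00–10:00.
Gaps within 02:40–10:00: 04:20–05:10, 06:30–07:00.

04:20–05:10, 06:30–07:00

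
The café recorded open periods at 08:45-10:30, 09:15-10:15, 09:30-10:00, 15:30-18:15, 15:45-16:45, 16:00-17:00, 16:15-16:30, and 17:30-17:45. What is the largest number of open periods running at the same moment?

Sweep endpoints in order; track running count of active intervals.
Peak of 4 reached at 16:15.

4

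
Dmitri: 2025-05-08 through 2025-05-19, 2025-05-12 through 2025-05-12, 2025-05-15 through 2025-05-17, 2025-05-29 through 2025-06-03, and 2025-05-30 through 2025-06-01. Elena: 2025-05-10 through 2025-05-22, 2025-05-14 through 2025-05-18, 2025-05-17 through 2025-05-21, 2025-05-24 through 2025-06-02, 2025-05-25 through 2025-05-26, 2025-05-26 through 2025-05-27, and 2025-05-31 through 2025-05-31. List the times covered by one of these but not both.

A, merged: 2025-05-08 through 2025-05-19, 2025-05-29 through 2025-06-03.
B, merged: 2025-05-10 through 2025-05-22, 2025-05-24 through 2025-06-02.
A but not B: 2025-05-08 through 2025-05-09, 2025-06-03 through 2025-06-03.
B but not A: 2025-05-20 through 2025-05-22, 2025-05-24 through 2025-05-28.
Combining gives A △ B.

2025-05-08 through 2025-05-09, 2025-05-20 through 2025-05-22, 2025-05-24 through 2025-05-28, 2025-06-03 through 2025-06-03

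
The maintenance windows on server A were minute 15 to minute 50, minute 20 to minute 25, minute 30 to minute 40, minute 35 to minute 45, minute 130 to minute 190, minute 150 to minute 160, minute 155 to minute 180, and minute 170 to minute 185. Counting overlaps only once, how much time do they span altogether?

95 minutes

Merged: minute 15 to minute 50, minute 130 to minute 190.
Lengths: 35 minutes + 60 minutes = 95 minutes.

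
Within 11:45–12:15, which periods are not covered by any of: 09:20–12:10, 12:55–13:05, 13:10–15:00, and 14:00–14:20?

12:10–12:15

After merging, the occupied span is 09:20–12:10, 12:55–13:05, 13:10–15:00.
Uncovered inside 11:45–12:15: 12:10–12:15.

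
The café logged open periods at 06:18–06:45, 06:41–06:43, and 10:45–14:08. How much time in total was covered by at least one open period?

Merged: 06:18–06:45, 10:45–14:08.
Lengths: 27 min + 3 h 23 min = 3 h 50 min.

3 h 50 min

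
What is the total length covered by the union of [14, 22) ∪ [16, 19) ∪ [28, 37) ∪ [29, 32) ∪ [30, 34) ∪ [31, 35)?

17

Merged: [14, 22), [28, 37).
Lengths: 8 + 9 = 17.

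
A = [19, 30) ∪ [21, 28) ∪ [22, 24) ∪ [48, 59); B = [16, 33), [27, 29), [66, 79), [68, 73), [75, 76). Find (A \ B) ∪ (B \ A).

[16, 19) ∪ [30, 33) ∪ [48, 59) ∪ [66, 79)

A, merged: [19, 30), [48, 59).
B, merged: [16, 33), [66, 79).
A \ B = [48, 59).
B \ A = [16, 19), [30, 33), [66, 79).
Union of the two gives the symmetric difference.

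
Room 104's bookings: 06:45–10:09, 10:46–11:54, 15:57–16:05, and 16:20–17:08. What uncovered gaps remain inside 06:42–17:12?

06:42–06:45, 10:09–10:46, 11:54–15:57, 16:05–16:20, 17:08–17:12

Covered (merged): 06:45–10:09, 10:46–11:54, 15:57–16:05, 16:20–17:08.
Gaps within 06:42–17:12: 06:42–06:45, 10:09–10:46, 11:54–15:57, 16:05–16:20, 17:08–17:12.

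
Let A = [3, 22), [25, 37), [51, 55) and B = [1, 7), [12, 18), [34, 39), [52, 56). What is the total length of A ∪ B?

A ∪ B = [1, 22), [25, 39), [51, 56).
Total: 21 + 14 + 5 = 40.

40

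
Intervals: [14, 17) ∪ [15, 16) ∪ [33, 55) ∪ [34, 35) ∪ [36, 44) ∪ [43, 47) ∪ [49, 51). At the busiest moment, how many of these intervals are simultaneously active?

Sweep endpoints in order; track running count of active intervals.
Peak of 3 reached at 43.

3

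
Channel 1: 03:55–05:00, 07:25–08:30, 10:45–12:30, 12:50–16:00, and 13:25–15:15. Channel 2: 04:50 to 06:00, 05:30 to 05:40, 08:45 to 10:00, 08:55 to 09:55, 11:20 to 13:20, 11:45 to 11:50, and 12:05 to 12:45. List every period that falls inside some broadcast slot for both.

04:50–05:00, 11:20–12:30, 12:50–13:20

A, merged: 03:55–05:00, 07:25–08:30, 10:45–12:30, 12:50–16:00.
B, merged: 04:50–06:00, 08:45–10:00, 11:20–13:20.
03:55–05:00 overlaps B on 04:50–05:00.
07:25–08:30 falls entirely outside B.
10:45–12:30 overlaps B on 11:20–12:30.
12:50–16:00 overlaps B on 12:50–13:20.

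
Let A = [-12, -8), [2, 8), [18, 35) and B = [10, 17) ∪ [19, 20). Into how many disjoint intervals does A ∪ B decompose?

A ∪ B = [-12, -8), [2, 8), [10, 17), [18, 35).
That is 4 disjoint pieces.

4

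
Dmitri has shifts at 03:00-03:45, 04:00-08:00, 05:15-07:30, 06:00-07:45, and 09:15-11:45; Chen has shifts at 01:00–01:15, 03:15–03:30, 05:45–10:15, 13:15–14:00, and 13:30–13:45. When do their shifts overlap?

A, merged: 03:00–03:45, 04:00–08:00, 09:15–11:45.
B, merged: 01:00–01:15, 03:15–03:30, 05:45–10:15, 13:15–14:00.
03:00–03:45 overlaps B on 03:15–03:30.
04:00–08:00 overlaps B on 05:45–08:00.
09:15–11:45 overlaps B on 09:15–10:15.

03:15–03:30, 05:45–08:00, 09:15–10:15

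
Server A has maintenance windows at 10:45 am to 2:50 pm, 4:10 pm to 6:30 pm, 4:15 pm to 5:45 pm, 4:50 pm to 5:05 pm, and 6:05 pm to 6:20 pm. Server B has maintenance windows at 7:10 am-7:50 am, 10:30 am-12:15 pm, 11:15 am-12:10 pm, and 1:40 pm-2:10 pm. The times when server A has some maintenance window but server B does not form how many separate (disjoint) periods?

Merge the first list: 10:45 am–2:50 pm, 4:10 pm–6:30 pm.
Merge the second list: 7:10 am–7:50 am, 10:30 am–12:15 pm, 1:40 pm–2:10 pm.
A \ B = 12:15 pm–1:40 pm, 2:10 pm–2:50 pm, 4:10 pm–6:30 pm.
That is 3 disjoint pieces.

3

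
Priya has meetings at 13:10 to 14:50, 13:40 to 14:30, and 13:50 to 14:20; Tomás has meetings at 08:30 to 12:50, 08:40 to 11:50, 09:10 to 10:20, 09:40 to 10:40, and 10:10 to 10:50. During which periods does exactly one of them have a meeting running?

08:30–12:50, 13:10–14:50

Merge the first list: 13:10–14:50.
Merge the second list: 08:30–12:50.
A \ B = 13:10–14:50.
B \ A = 08:30–12:50.
Union of the two gives the symmetric difference.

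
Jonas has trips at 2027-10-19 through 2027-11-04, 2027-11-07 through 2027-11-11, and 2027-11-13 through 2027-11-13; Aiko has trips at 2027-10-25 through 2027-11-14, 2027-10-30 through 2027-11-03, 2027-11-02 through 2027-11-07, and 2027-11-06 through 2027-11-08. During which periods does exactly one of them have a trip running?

B, merged: 2027-10-25 through 2027-11-14.
A \ B = 2027-10-19 through 2027-10-24.
B \ A = 2027-11-05 through 2027-11-06, 2027-11-12 through 2027-11-12, 2027-11-14 through 2027-11-14.
Union of the two gives the symmetric difference.

2027-10-19 through 2027-10-24, 2027-11-05 through 2027-11-06, 2027-11-12 through 2027-11-12, 2027-11-14 through 2027-11-14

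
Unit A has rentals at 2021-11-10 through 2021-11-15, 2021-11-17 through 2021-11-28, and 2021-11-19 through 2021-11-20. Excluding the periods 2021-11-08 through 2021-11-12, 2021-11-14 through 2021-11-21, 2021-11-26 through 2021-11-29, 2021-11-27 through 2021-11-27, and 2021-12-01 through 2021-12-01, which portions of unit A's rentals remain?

2021-11-13 through 2021-11-13, 2021-11-22 through 2021-11-25

Merge the first list: 2021-11-10 through 2021-11-15, 2021-11-17 through 2021-11-28.
Merge the second list: 2021-11-08 through 2021-11-12, 2021-11-14 through 2021-11-21, 2021-11-26 through 2021-11-29, 2021-12-01 through 2021-12-01.
2021-11-10 through 2021-11-15 minus B → 2021-11-13 through 2021-11-13.
2021-11-17 through 2021-11-28 minus B → 2021-11-22 through 2021-11-25.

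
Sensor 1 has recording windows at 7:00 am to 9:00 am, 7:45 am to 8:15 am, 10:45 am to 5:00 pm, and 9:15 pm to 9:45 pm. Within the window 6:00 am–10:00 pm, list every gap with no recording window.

6:00 am-7:00 am, 9:00 am-10:45 am, 5:00 pm-9:15 pm, 9:45 pm-10:00 pm

The merged coverage is 7:00 am-9:00 am, 10:45 am-5:00 pm, 9:15 pm-9:45 pm.
Gaps within 6:00 am-10:00 pm: 6:00 am-7:00 am, 9:00 am-10:45 am, 5:00 pm-9:15 pm, 9:45 pm-10:00 pm.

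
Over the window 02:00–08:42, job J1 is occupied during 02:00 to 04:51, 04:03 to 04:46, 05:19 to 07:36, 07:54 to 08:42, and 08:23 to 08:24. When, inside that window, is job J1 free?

After merging, the occupied span is 02:00–04:51, 05:19–07:36, 07:54–08:42.
Gaps within 02:00–08:42: 04:51–05:19, 07:36–07:54.

04:51–05:19, 07:36–07:54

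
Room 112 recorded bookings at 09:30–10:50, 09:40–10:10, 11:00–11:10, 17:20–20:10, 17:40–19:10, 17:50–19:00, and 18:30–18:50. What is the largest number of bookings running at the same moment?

At 18:30, 4 of the intervals are simultaneously active.
No point has more.

4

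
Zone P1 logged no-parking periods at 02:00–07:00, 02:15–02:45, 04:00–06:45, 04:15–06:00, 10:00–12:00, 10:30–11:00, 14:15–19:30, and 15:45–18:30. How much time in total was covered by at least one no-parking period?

12 h 15 min

Merged: 02:00–07:00, 10:00–12:00, 14:15–19:30.
Lengths: 5 h + 2 h + 5 h 15 min = 12 h 15 min.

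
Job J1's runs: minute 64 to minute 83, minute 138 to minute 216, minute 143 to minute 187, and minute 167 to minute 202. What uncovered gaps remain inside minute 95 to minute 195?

minute 95 to minute 138

The merged coverage is minute 64 to minute 83, minute 138 to minute 216.
Gaps within minute 95 to minute 195: minute 95 to minute 138.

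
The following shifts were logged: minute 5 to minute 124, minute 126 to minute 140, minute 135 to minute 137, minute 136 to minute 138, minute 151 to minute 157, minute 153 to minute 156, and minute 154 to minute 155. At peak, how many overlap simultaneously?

3

Sweep endpoints in order; track running count of active intervals.
Peak of 3 reached at minute 136.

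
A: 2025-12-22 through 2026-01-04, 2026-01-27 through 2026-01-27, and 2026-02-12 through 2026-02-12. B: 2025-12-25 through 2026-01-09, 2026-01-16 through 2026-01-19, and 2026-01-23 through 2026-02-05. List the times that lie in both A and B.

2025-12-22 through 2026-01-04 meets the second set on 2025-12-25 through 2026-01-04.
2026-01-27 through 2026-01-27 meets the second set on 2026-01-27 through 2026-01-27.
2026-02-12 through 2026-02-12: no overlap with the second set.

2025-12-25 through 2026-01-04, 2026-01-27 through 2026-01-27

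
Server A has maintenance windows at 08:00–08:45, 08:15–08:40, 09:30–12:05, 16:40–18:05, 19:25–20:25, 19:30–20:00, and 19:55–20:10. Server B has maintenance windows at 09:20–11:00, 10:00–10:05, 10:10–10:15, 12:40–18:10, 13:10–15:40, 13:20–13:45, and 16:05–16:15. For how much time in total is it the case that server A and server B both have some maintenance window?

2 h 55 min

First set merges to 08:00–08:45, 09:30–12:05, 16:40–18:05, 19:25–20:25.
Second set merges to 09:20–11:00, 12:40–18:10.
A ∩ B = 09:30–11:00, 16:40–18:05.
Total: 1 h 30 min + 1 h 25 min = 2 h 55 min.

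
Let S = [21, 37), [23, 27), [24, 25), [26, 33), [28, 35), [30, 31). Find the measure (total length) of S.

Merged: [21, 37).
Length: 16.

16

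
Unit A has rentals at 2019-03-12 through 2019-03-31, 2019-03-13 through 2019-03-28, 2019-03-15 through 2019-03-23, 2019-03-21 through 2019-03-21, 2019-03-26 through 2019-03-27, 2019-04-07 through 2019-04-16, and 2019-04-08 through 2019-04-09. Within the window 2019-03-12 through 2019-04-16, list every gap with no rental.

2019-04-01 through 2019-04-06

After merging, the occupied span is 2019-03-12 through 2019-03-31, 2019-04-07 through 2019-04-16.
Gaps within 2019-03-12 through 2019-04-16: 2019-04-01 through 2019-04-06.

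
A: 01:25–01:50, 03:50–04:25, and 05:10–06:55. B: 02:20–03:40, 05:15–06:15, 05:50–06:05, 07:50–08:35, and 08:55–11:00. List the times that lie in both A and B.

B, merged: 02:20–03:40, 05:15–06:15, 07:50–08:35, 08:55–11:00.
01:25–01:50 falls entirely outside B.
03:50–04:25 falls entirely outside B.
05:10–06:55 overlaps B on 05:15–06:15.

05:15–06:15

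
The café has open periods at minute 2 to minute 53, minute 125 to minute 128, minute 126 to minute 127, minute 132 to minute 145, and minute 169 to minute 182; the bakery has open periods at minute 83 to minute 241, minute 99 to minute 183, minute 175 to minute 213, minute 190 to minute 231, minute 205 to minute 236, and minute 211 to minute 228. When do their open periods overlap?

minute 125 to minute 128, minute 132 to minute 145, minute 169 to minute 182

Merge the first list: minute 2 to minute 53, minute 125 to minute 128, minute 132 to minute 145, minute 169 to minute 182.
Merge the second list: minute 83 to minute 241.
minute 2 to minute 53 meets no B interval.
minute 125 to minute 128 ∩ B → minute 125 to minute 128.
minute 132 to minute 145 ∩ B → minute 132 to minute 145.
minute 169 to minute 182 ∩ B → minute 169 to minute 182.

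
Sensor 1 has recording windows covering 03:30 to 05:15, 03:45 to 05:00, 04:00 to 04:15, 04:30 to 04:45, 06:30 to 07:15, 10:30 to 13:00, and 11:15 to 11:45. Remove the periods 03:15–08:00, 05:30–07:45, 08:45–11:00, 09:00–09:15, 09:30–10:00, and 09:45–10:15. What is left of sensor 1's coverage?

Merge the first list: 03:30–05:15, 06:30–07:15, 10:30–13:00.
Merge the second list: 03:15–08:00, 08:45–11:00.
03:30–05:15 lies entirely inside B → drops out.
06:30–07:15 lies entirely inside B → drops out.
10:30–13:00 with B removed leaves 11:00–13:00.

11:00–13:00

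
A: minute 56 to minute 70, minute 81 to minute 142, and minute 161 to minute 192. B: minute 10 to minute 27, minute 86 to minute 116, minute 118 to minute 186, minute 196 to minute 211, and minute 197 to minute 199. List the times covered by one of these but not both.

minute 10 to minute 27, minute 56 to minute 70, minute 81 to minute 86, minute 116 to minute 118, minute 142 to minute 161, minute 186 to minute 192, minute 196 to minute 211

B, merged: minute 10 to minute 27, minute 86 to minute 116, minute 118 to minute 186, minute 196 to minute 211.
Only in the first: minute 56 to minute 70, minute 81 to minute 86, minute 116 to minute 118, minute 186 to minute 192.
Only in the second: minute 10 to minute 27, minute 142 to minute 161, minute 196 to minute 211.
Together these are the periods covered by exactly one.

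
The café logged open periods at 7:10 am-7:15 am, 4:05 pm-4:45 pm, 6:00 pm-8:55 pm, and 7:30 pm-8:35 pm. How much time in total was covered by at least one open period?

Merged: 7:10 am–7:15 am, 4:05 pm–4:45 pm, 6:00 pm–8:55 pm.
Lengths: 5 min + 40 min + 2 h 55 min = 3 h 40 min.

3 h 40 min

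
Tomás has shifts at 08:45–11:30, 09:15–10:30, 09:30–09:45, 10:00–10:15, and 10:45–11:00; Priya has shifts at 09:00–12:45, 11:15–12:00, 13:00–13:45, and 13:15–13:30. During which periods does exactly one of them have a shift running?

08:45–09:00, 11:30–12:45, 13:00–13:45

Merge the first list: 08:45–11:30.
Merge the second list: 09:00–12:45, 13:00–13:45.
Only in the first: 08:45–09:00.
Only in the second: 11:30–12:45, 13:00–13:45.
Together these are the periods covered by exactly one.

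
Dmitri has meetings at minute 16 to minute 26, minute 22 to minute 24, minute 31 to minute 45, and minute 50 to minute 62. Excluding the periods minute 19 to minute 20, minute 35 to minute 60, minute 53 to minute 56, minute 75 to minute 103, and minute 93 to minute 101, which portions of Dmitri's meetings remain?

minute 16 to minute 19, minute 20 to minute 26, minute 31 to minute 35, minute 60 to minute 62

A, merged: minute 16 to minute 26, minute 31 to minute 45, minute 50 to minute 62.
B, merged: minute 19 to minute 20, minute 35 to minute 60, minute 75 to minute 103.
minute 16 to minute 26 with B removed leaves minute 16 to minute 19, minute 20 to minute 26.
minute 31 to minute 45 with B removed leaves minute 31 to minute 35.
minute 50 to minute 62 with B removed leaves minute 60 to minute 62.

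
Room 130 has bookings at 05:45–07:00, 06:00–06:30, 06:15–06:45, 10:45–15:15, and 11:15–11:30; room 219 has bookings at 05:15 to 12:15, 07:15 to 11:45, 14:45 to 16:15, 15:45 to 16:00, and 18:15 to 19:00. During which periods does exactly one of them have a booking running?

Merge the first list: 05:45-07:00, 10:45-15:15.
Merge the second list: 05:15-12:15, 14:45-16:15, 18:15-19:00.
Only in the first: 12:15-14:45.
Only in the second: 05:15-05:45, 07:00-10:45, 15:15-16:15, 18:15-19:00.
Together these are the periods covered by exactly one.

05:15-05:45, 07:00-10:45, 12:15-14:45, 15:15-16:15, 18:15-19:00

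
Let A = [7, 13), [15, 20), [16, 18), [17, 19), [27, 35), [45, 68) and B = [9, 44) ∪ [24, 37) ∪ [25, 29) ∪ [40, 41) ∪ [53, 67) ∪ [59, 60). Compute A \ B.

[7, 9) ∪ [45, 53) ∪ [67, 68)

Merge the first list: [7, 13), [15, 20), [27, 35), [45, 68).
Merge the second list: [9, 44), [53, 67).
[7, 13) minus B → [7, 9).
[15, 20): fully covered by B → removed.
[27, 35): fully covered by B → removed.
[45, 68) minus B → [45, 53), [67, 68).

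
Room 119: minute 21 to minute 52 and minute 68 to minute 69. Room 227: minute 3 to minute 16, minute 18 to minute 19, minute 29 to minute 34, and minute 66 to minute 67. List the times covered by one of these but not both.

minute 3 to minute 16, minute 18 to minute 19, minute 21 to minute 29, minute 34 to minute 52, minute 66 to minute 67, minute 68 to minute 69

Only in the first: minute 21 to minute 29, minute 34 to minute 52, minute 68 to minute 69.
Only in the second: minute 3 to minute 16, minute 18 to minute 19, minute 66 to minute 67.
Together these are the periods covered by exactly one.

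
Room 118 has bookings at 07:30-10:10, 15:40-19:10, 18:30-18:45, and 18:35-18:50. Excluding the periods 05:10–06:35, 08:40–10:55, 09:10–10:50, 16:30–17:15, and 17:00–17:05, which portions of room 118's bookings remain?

07:30–08:40, 15:40–16:30, 17:15–19:10

A, merged: 07:30–10:10, 15:40–19:10.
B, merged: 05:10–06:35, 08:40–10:55, 16:30–17:15.
07:30–10:10 \ B = 07:30–08:40.
15:40–19:10 \ B = 15:40–16:30, 17:15–19:10.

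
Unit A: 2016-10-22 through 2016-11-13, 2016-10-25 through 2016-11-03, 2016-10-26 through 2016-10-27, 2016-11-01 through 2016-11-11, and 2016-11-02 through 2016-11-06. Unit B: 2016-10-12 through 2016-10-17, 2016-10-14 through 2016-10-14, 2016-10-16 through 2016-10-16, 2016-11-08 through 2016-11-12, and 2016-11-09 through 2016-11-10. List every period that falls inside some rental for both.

2016-11-08 through 2016-11-12

A, merged: 2016-10-22 through 2016-11-13.
B, merged: 2016-10-12 through 2016-10-17, 2016-11-08 through 2016-11-12.
2016-10-22 through 2016-11-13 meets the second set on 2016-11-08 through 2016-11-12.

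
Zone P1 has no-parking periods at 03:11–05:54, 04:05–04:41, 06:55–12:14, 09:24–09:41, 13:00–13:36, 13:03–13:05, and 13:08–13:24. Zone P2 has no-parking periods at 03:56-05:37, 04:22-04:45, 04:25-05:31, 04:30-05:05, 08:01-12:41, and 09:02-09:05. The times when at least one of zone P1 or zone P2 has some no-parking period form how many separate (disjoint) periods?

3

Merge the first list: 03:11-05:54, 06:55-12:14, 13:00-13:36.
Merge the second list: 03:56-05:37, 08:01-12:41.
A ∪ B = 03:11-05:54, 06:55-12:41, 13:00-13:36.
That is 3 disjoint pieces.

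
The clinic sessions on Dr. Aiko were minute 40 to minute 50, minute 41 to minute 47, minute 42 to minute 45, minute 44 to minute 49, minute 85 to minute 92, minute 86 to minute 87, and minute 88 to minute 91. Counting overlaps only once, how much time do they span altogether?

Merged: minute 40 to minute 50, minute 85 to minute 92.
Lengths: 10 minutes + 7 minutes = 17 minutes.

17 minutes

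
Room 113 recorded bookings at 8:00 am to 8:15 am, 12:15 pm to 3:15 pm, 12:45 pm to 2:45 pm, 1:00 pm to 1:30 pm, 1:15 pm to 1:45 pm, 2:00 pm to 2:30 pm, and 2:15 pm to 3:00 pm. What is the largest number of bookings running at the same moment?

Walk the sorted start/end points keeping a running depth.
The depth first hits 4 at 1:15 pm.

4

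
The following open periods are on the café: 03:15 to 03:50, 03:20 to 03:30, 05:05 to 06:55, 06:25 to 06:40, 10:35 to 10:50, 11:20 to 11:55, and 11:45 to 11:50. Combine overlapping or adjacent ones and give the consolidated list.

03:20–03:30 overlaps/touches 03:15–03:50 → extend to 03:15–03:50.
05:05–06:55 is disjoint → start new block.
06:25–06:40 overlaps/touches 05:05–06:55 → extend to 05:05–06:55.
10:35–10:50 is disjoint → start new block.
11:20–11:55 is disjoint → start new block.
11:45–11:50 overlaps/touches 11:20–11:55 → extend to 11:20–11:55.

03:15–03:50, 05:05–06:55, 10:35–10:50, 11:20–11:55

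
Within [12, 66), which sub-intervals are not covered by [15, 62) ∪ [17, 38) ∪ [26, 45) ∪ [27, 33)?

[12, 15) ∪ [62, 66)

Covered (merged): [15, 62).
Gaps within [12, 66): [12, 15), [62, 66).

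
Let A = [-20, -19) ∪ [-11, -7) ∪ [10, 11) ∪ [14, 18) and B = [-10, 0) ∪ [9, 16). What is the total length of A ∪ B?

21

A ∪ B = [-20, -19), [-11, 0), [9, 18).
Total: 1 + 11 + 9 = 21.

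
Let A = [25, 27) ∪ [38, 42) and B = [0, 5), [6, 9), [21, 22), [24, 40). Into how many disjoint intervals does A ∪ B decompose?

4

A ∪ B = [0, 5), [6, 9), [21, 22), [24, 42).
That is 4 disjoint pieces.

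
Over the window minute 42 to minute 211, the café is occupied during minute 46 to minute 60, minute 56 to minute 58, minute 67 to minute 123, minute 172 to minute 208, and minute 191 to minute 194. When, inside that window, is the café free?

The merged coverage is minute 46 to minute 60, minute 67 to minute 123, minute 172 to minute 208.
Uncovered inside minute 42 to minute 211: minute 42 to minute 46, minute 60 to minute 67, minute 123 to minute 172, minute 208 to minute 211.

minute 42 to minute 46, minute 60 to minute 67, minute 123 to minute 172, minute 208 to minute 211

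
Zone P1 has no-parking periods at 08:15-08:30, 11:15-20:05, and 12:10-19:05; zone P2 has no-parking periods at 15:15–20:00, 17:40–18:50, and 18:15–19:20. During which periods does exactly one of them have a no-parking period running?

08:15–08:30, 11:15–15:15, 20:00–20:05

Merge the first list: 08:15–08:30, 11:15–20:05.
Merge the second list: 15:15–20:00.
A but not B: 08:15–08:30, 11:15–15:15, 20:00–20:05.
B but not A: none.
Combining gives A △ B.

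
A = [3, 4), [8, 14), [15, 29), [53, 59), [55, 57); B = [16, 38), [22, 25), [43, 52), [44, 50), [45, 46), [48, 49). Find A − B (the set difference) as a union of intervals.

First set merges to [3, 4), [8, 14), [15, 29), [53, 59).
Second set merges to [16, 38), [43, 52).
[3, 4): nothing removed.
[8, 14): nothing removed.
[15, 29) \ B = [15, 16).
[53, 59): nothing removed.

[3, 4) ∪ [8, 14) ∪ [15, 16) ∪ [53, 59)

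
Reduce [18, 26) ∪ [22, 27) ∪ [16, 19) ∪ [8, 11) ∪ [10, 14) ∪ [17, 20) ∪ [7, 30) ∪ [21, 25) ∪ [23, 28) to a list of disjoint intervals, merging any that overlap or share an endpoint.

Sort by start: [7, 30), [8, 11), [10, 14), [16, 19), [17, 20), [18, 26), [21, 25), [22, 27), [23, 28).
[8, 11) overlaps/touches [7, 30) → extend to [7, 30).
[10, 14) overlaps/touches [7, 30) → extend to [7, 30).
[16, 19) overlaps/touches [7, 30) → extend to [7, 30).
[17, 20) overlaps/touches [7, 30) → extend to [7, 30).
[18, 26) overlaps/touches [7, 30) → extend to [7, 30).
[21, 25) overlaps/touches [7, 30) → extend to [7, 30).
[22, 27) overlaps/touches [7, 30) → extend to [7, 30).
[23, 28) overlaps/touches [7, 30) → extend to [7, 30).

[7, 30)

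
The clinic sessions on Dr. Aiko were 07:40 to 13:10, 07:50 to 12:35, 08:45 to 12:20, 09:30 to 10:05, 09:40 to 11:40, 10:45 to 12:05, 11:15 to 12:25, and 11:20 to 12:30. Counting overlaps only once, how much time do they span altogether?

5 h 30 min

Merged: 07:40-13:10.
Length: 5 h 30 min.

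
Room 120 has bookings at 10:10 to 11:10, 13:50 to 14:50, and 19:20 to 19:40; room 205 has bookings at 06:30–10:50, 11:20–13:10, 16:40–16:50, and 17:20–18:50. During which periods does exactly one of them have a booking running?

06:30–10:10, 10:50–11:10, 11:20–13:10, 13:50–14:50, 16:40–16:50, 17:20–18:50, 19:20–19:40

A \ B = 10:50–11:10, 13:50–14:50, 19:20–19:40.
B \ A = 06:30–10:10, 11:20–13:10, 16:40–16:50, 17:20–18:50.
Union of the two gives the symmetric difference.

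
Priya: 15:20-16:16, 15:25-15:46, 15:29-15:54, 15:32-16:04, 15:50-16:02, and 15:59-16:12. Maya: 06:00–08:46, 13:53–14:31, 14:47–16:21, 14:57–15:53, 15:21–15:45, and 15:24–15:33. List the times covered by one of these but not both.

Merge the first list: 15:20-16:16.
Merge the second list: 06:00-08:46, 13:53-14:31, 14:47-16:21.
A \ B = none.
B \ A = 06:00-08:46, 13:53-14:31, 14:47-15:20, 16:16-16:21.
Union of the two gives the symmetric difference.

06:00-08:46, 13:53-14:31, 14:47-15:20, 16:16-16:21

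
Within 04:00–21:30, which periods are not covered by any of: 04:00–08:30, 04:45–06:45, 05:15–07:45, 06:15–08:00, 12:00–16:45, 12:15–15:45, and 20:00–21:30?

Covered (merged): 04:00–08:30, 12:00–16:45, 20:00–21:30.
Gaps within 04:00–21:30: 08:30–12:00, 16:45–20:00.

08:30–12:00, 16:45–20:00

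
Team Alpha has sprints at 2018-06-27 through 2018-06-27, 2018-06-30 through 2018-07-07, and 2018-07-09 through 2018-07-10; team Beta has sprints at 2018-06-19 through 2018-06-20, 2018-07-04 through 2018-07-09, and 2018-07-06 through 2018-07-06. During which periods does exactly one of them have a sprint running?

2018-06-19 through 2018-06-20, 2018-06-27 through 2018-06-27, 2018-06-30 through 2018-07-03, 2018-07-08 through 2018-07-08, 2018-07-10 through 2018-07-10

Second set merges to 2018-06-19 through 2018-06-20, 2018-07-04 through 2018-07-09.
Only in the first: 2018-06-27 through 2018-06-27, 2018-06-30 through 2018-07-03, 2018-07-10 through 2018-07-10.
Only in the second: 2018-06-19 through 2018-06-20, 2018-07-08 through 2018-07-08.
Together these are the periods covered by exactly one.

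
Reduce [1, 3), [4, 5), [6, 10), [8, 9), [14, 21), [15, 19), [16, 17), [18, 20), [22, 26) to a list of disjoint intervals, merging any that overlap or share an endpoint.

[1, 3) ∪ [4, 5) ∪ [6, 10) ∪ [14, 21) ∪ [22, 26)

[4, 5) is disjoint → start new block.
[6, 10) is disjoint → start new block.
[8, 9) overlaps/touches [6, 10) → extend to [6, 10).
[14, 21) is disjoint → start new block.
[15, 19) overlaps/touches [14, 21) → extend to [14, 21).
[16, 17) overlaps/touches [14, 21) → extend to [14, 21).
[18, 20) overlaps/touches [14, 21) → extend to [14, 21).
[22, 26) is disjoint → start new block.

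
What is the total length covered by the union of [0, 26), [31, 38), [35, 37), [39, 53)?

47

Merged: [0, 26), [31, 38), [39, 53).
Lengths: 26 + 7 + 14 = 47.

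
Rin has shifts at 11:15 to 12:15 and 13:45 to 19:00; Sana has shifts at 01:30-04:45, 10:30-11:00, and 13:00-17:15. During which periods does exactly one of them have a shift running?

01:30–04:45, 10:30–11:00, 11:15–12:15, 13:00–13:45, 17:15–19:00

A but not B: 11:15–12:15, 17:15–19:00.
B but not A: 01:30–04:45, 10:30–11:00, 13:00–13:45.
Combining gives A △ B.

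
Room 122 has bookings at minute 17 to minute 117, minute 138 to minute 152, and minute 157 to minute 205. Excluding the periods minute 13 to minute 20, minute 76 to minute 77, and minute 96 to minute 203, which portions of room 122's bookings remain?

minute 20 to minute 76, minute 77 to minute 96, minute 203 to minute 205

minute 17 to minute 117 with B removed leaves minute 20 to minute 76, minute 77 to minute 96.
minute 138 to minute 152 lies entirely inside B → drops out.
minute 157 to minute 205 with B removed leaves minute 203 to minute 205.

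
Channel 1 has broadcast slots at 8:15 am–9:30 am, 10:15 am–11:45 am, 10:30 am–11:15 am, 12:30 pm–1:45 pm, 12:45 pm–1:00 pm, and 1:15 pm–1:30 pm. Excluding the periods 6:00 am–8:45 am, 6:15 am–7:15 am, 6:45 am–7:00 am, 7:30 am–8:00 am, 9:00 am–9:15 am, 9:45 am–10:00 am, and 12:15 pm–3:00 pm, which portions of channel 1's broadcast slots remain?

8:45 am–9:00 am, 9:15 am–9:30 am, 10:15 am–11:45 am

Merge the first list: 8:15 am–9:30 am, 10:15 am–11:45 am, 12:30 pm–1:45 pm.
Merge the second list: 6:00 am–8:45 am, 9:00 am–9:15 am, 9:45 am–10:00 am, 12:15 pm–3:00 pm.
8:15 am–9:30 am minus B → 8:45 am–9:00 am, 9:15 am–9:30 am.
10:15 am–11:45 am: no B overlap → unchanged.
12:30 pm–1:45 pm: fully covered by B → removed.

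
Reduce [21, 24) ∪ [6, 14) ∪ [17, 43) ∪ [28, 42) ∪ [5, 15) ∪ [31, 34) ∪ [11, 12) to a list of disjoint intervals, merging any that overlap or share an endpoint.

[5, 15) ∪ [17, 43)

Sort by start: [5, 15), [6, 14), [11, 12), [17, 43), [21, 24), [28, 42), [31, 34).
[6, 14) overlaps/touches [5, 15) → extend to [5, 15).
[11, 12) overlaps/touches [5, 15) → extend to [5, 15).
[17, 43) is disjoint → start new block.
[21, 24) overlaps/touches [17, 43) → extend to [17, 43).
[28, 42) overlaps/touches [17, 43) → extend to [17, 43).
[31, 34) overlaps/touches [17, 43) → extend to [17, 43).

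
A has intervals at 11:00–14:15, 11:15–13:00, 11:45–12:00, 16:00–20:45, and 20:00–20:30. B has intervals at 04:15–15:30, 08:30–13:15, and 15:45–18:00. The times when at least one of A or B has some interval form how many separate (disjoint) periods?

2

First set merges to 11:00-14:15, 16:00-20:45.
Second set merges to 04:15-15:30, 15:45-18:00.
A ∪ B = 04:15-15:30, 15:45-20:45.
That is 2 disjoint pieces.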